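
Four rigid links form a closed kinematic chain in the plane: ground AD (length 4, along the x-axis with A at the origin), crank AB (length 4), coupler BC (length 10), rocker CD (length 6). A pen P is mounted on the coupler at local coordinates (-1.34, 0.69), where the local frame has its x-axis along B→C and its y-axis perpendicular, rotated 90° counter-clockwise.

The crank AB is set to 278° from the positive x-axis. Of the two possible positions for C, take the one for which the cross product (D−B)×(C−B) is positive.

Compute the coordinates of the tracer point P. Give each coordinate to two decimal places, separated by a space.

-0.39 -5.13

A=(0,0), D=(4.00,0)
B = A + 4.00·(cos278°, sin278°) = (0.5567, -3.9611)
|BD| = 5.2485
circle(B,10.00) ∩ circle(D,6.00): a=8.7212, h=4.8928
  candidates: C₊=(2.5857,5.8309) cross=25.680; C₋=(9.9710,-0.5891) cross=-25.680
  mode + wants cross > 0 → take C=(2.5857,5.8309) (cross=25.680)
ex = (C−B)/|BC| = (0.2029,0.9792); ey = (-0.9792,0.2029)
P = B + -1.34·ex + 0.69·ey = (-0.3908,-5.1332)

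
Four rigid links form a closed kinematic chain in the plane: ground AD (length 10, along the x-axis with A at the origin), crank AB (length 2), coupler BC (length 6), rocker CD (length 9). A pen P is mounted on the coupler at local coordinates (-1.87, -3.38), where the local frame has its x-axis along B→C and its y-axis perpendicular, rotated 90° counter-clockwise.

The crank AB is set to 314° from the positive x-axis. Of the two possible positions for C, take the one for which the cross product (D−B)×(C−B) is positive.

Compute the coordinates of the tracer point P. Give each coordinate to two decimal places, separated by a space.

A=(0,0), D=(10.00,0)
B = A + 2.00·(cos314°, sin314°) = (1.3893, -1.4387)
|BD| = 8.7300
circle(B,6.00) ∩ circle(D,9.00): a=1.7877, h=5.7275
  candidates: C₊=(2.2087,4.5051) cross=50.001; C₋=(4.0965,-6.7932) cross=-50.001
  mode + wants cross > 0 → take C=(2.2087,4.5051) (cross=50.001)
ex = (C−B)/|BC| = (0.1366,0.9906); ey = (-0.9906,0.1366)
P = B + -1.87·ex + -3.38·ey = (4.4823,-3.7528)

4.48 -3.75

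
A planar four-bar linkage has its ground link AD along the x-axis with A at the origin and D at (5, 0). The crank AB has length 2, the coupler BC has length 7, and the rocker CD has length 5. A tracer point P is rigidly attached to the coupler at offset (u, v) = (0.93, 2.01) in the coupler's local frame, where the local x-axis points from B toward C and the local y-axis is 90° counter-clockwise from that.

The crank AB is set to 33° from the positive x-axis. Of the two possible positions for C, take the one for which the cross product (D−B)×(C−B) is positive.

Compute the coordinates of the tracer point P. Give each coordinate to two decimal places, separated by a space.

1.70 3.30

A=(0,0), D=(5.00,0)
B = A + 2.00·(cos33°, sin33°) = (1.6773, 1.0893)
|BD| = 3.4967
circle(B,7.00) ∩ circle(D,5.00): a=5.1802, h=4.7081
  candidates: C₊=(8.0664,3.9493) cross=16.462; C₋=(5.1331,-4.9982) cross=-16.462
  mode + wants cross > 0 → take C=(8.0664,3.9493) (cross=16.462)
ex = (C−B)/|BC| = (0.9127,0.4086); ey = (-0.4086,0.9127)
P = B + 0.93·ex + 2.01·ey = (1.7049,3.3038)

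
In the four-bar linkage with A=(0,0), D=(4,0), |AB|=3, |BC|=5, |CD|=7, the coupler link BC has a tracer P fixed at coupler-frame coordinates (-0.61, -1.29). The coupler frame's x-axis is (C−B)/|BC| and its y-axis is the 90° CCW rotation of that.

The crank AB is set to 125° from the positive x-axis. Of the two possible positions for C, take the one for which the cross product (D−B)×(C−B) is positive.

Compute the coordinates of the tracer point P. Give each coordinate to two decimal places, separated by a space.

-1.06 1.19

A=(0,0), D=(4.00,0)
B = A + 3.00·(cos125°, sin125°) = (-1.7207, 2.4575)
|BD| = 6.2262
circle(B,5.00) ∩ circle(D,7.00): a=1.1858, h=4.8574
  candidates: C₊=(1.2860,6.4524) cross=30.243; C₋=(-2.5484,-2.4736) cross=-30.243
  mode + wants cross > 0 → take C=(1.2860,6.4524) (cross=30.243)
ex = (C−B)/|BC| = (0.6013,0.7990); ey = (-0.7990,0.6013)
P = B + -0.61·ex + -1.29·ey = (-1.0568,1.1943)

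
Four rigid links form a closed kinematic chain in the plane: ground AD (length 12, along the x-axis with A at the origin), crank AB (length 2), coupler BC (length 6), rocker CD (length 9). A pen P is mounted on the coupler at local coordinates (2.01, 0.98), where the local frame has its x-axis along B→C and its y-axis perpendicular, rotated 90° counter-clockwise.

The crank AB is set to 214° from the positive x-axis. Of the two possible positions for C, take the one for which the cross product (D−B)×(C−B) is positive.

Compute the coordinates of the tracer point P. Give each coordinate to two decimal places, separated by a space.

A=(0,0), D=(12.00,0)
B = A + 2.00·(cos214°, sin214°) = (-1.6581, -1.1184)
|BD| = 13.7038
circle(B,6.00) ∩ circle(D,9.00): a=5.2100, h=2.9759
  candidates: C₊=(3.2917,2.2727) cross=40.781; C₋=(3.7774,-3.6591) cross=-40.781
  mode + wants cross > 0 → take C=(3.2917,2.2727) (cross=40.781)
ex = (C−B)/|BC| = (0.8250,0.5652); ey = (-0.5652,0.8250)
P = B + 2.01·ex + 0.98·ey = (-0.5538,0.8261)

-0.55 0.83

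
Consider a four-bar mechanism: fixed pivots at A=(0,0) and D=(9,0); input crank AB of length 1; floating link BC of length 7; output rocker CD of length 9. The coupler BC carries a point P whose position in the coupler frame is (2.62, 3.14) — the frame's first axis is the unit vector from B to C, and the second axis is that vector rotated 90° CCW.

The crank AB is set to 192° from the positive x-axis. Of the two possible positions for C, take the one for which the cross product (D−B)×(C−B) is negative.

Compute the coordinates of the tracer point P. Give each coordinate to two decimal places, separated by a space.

3.05 -0.90

A=(0,0), D=(9.00,0)
B = A + 1.00·(cos192°, sin192°) = (-0.9781, -0.2079)
|BD| = 9.9803
circle(B,7.00) ∩ circle(D,9.00): a=3.3870, h=6.1260
  candidates: C₊=(2.2805,5.9873) cross=61.140; C₋=(2.5357,-6.2621) cross=-61.140
  mode - wants cross < 0 → take C=(2.5357,-6.2621) (cross=-61.140)
ex = (C−B)/|BC| = (0.5020,-0.8649); ey = (0.8649,0.5020)
P = B + 2.62·ex + 3.14·ey = (3.0528,-0.8977)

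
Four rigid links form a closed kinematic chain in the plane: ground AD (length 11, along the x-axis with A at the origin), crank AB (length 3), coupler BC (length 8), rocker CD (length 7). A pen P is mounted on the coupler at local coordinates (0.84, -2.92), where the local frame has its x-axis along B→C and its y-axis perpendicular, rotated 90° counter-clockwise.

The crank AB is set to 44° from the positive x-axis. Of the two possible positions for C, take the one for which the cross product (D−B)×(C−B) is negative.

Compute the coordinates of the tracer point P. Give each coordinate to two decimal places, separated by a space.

A=(0,0), D=(11.00,0)
B = A + 3.00·(cos44°, sin44°) = (2.1580, 2.0840)
|BD| = 9.0842
circle(B,8.00) ∩ circle(D,7.00): a=5.3677, h=5.9319
  candidates: C₊=(8.7434,6.6263) cross=53.887; C₋=(6.0218,-4.9211) cross=-53.887
  mode - wants cross < 0 → take C=(6.0218,-4.9211) (cross=-53.887)
ex = (C−B)/|BC| = (0.4830,-0.8756); ey = (0.8756,0.4830)
P = B + 0.84·ex + -2.92·ey = (0.0069,-0.0618)

0.01 -0.06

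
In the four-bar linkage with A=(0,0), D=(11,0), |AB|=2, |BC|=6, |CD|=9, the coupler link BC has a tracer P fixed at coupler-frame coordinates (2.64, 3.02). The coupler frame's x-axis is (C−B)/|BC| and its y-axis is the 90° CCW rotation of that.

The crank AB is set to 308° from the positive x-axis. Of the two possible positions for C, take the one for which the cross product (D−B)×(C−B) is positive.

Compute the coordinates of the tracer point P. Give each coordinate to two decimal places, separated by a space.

A=(0,0), D=(11.00,0)
B = A + 2.00·(cos308°, sin308°) = (1.2313, -1.5760)
|BD| = 9.8950
circle(B,6.00) ∩ circle(D,9.00): a=2.6736, h=5.3714
  candidates: C₊=(3.0153,4.1526) cross=53.150; C₋=(4.7263,-6.4530) cross=-53.150
  mode + wants cross > 0 → take C=(3.0153,4.1526) (cross=53.150)
ex = (C−B)/|BC| = (0.2973,0.9548); ey = (-0.9548,0.2973)
P = B + 2.64·ex + 3.02·ey = (-0.8672,1.8425)

-0.87 1.84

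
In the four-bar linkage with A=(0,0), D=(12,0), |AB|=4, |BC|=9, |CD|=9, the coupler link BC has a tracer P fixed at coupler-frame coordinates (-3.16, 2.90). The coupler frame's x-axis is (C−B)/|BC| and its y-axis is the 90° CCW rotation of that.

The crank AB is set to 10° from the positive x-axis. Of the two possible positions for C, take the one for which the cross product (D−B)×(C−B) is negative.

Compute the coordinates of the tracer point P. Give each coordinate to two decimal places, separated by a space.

A=(0,0), D=(12.00,0)
B = A + 4.00·(cos10°, sin10°) = (3.9392, 0.6946)
|BD| = 8.0906
circle(B,9.00) ∩ circle(D,9.00): a=4.0453, h=8.0396
  candidates: C₊=(8.6598,8.3572) cross=65.046; C₋=(7.2794,-7.6626) cross=-65.046
  mode - wants cross < 0 → take C=(7.2794,-7.6626) (cross=-65.046)
ex = (C−B)/|BC| = (0.3711,-0.9286); ey = (0.9286,0.3711)
P = B + -3.16·ex + 2.90·ey = (5.4593,4.7052)

5.46 4.71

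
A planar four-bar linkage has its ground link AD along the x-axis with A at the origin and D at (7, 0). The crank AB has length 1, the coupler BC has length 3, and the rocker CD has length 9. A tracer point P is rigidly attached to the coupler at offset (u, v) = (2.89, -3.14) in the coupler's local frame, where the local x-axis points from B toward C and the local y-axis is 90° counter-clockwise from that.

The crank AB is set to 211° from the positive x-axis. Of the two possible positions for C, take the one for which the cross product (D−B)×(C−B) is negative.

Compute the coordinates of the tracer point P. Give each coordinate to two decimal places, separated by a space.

-4.39 -2.91

A=(0,0), D=(7.00,0)
B = A + 1.00·(cos211°, sin211°) = (-0.8572, -0.5150)
|BD| = 7.8740
circle(B,3.00) ∩ circle(D,9.00): a=-0.6350, h=2.9320
  candidates: C₊=(-1.6826,2.3692) cross=23.087; C₋=(-1.2990,-3.4823) cross=-23.087
  mode - wants cross < 0 → take C=(-1.2990,-3.4823) (cross=-23.087)
ex = (C−B)/|BC| = (-0.1473,-0.9891); ey = (0.9891,-0.1473)
P = B + 2.89·ex + -3.14·ey = (-4.3886,-2.9111)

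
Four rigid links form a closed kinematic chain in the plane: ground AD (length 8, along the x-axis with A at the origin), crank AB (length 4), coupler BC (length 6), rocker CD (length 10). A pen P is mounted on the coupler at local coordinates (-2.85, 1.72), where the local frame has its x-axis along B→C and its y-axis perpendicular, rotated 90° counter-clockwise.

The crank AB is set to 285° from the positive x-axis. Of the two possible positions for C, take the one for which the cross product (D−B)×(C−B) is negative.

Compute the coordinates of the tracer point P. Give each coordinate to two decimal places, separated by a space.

1.18 -0.54

A=(0,0), D=(8.00,0)
B = A + 4.00·(cos285°, sin285°) = (1.0353, -3.8637)
|BD| = 7.9646
circle(B,6.00) ∩ circle(D,10.00): a=-0.0354, h=5.9999
  candidates: C₊=(-1.9063,1.3657) cross=47.787; C₋=(3.9149,-9.1275) cross=-47.787
  mode - wants cross < 0 → take C=(3.9149,-9.1275) (cross=-47.787)
ex = (C−B)/|BC| = (0.4799,-0.8773); ey = (0.8773,0.4799)
P = B + -2.85·ex + 1.72·ey = (1.1764,-0.5379)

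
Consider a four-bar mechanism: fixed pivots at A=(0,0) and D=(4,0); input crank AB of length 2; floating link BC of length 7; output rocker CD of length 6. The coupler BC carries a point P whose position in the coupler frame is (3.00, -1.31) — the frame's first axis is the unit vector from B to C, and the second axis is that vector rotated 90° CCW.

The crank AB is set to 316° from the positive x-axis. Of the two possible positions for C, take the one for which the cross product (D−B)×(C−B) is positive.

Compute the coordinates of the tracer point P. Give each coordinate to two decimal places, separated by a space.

2.92 1.53

A=(0,0), D=(4.00,0)
B = A + 2.00·(cos316°, sin316°) = (1.4387, -1.3893)
|BD| = 2.9139
circle(B,7.00) ∩ circle(D,6.00): a=3.6876, h=5.9499
  candidates: C₊=(1.8433,5.5990) cross=17.337; C₋=(7.5171,-4.8611) cross=-17.337
  mode + wants cross > 0 → take C=(1.8433,5.5990) (cross=17.337)
ex = (C−B)/|BC| = (0.0578,0.9983); ey = (-0.9983,0.0578)
P = B + 3.00·ex + -1.31·ey = (2.9199,1.5299)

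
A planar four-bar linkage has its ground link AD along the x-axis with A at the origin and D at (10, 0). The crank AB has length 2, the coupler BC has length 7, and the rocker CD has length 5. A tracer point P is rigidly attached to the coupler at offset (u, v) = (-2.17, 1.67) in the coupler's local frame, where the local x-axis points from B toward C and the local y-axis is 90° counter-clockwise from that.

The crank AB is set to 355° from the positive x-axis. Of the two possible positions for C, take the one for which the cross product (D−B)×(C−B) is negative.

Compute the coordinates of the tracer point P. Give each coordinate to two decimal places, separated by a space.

A=(0,0), D=(10.00,0)
B = A + 2.00·(cos355°, sin355°) = (1.9924, -0.1743)
|BD| = 8.0095
circle(B,7.00) ∩ circle(D,5.00): a=5.5030, h=4.3263
  candidates: C₊=(7.3999,4.2708) cross=34.652; C₋=(7.5882,-4.3799) cross=-34.652
  mode - wants cross < 0 → take C=(7.5882,-4.3799) (cross=-34.652)
ex = (C−B)/|BC| = (0.7994,-0.6008); ey = (0.6008,0.7994)
P = B + -2.17·ex + 1.67·ey = (1.2610,2.4644)

1.26 2.46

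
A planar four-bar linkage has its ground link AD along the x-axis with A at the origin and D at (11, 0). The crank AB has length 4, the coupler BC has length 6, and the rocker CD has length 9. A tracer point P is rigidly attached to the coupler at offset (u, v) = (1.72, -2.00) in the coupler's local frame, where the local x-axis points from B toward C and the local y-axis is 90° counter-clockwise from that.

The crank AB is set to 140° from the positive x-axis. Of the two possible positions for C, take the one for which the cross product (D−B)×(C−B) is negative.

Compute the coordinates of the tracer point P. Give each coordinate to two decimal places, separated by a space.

A=(0,0), D=(11.00,0)
B = A + 4.00·(cos140°, sin140°) = (-3.0642, 2.5712)
|BD| = 14.2973
circle(B,6.00) ∩ circle(D,9.00): a=5.5749, h=2.2182
  candidates: C₊=(2.8188,3.7506) cross=31.714; C₋=(2.0209,-0.6134) cross=-31.714
  mode - wants cross < 0 → take C=(2.0209,-0.6134) (cross=-31.714)
ex = (C−B)/|BC| = (0.8475,-0.5308); ey = (0.5308,0.8475)
P = B + 1.72·ex + -2.00·ey = (-2.6680,-0.0368)

-2.67 -0.04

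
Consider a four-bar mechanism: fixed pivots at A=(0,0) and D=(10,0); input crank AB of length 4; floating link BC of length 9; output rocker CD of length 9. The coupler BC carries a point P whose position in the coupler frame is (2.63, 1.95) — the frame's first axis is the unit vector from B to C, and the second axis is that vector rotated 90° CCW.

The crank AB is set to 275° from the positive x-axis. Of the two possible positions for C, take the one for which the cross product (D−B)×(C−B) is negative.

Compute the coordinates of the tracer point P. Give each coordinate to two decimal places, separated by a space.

A=(0,0), D=(10.00,0)
B = A + 4.00·(cos275°, sin275°) = (0.3486, -3.9848)
|BD| = 10.4416
circle(B,9.00) ∩ circle(D,9.00): a=5.2208, h=7.3310
  candidates: C₊=(2.3766,4.7838) cross=76.547; C₋=(7.9720,-8.7685) cross=-76.547
  mode - wants cross < 0 → take C=(7.9720,-8.7685) (cross=-76.547)
ex = (C−B)/|BC| = (0.8470,-0.5315); ey = (0.5315,0.8470)
P = B + 2.63·ex + 1.95·ey = (3.6128,-3.7310)

3.61 -3.73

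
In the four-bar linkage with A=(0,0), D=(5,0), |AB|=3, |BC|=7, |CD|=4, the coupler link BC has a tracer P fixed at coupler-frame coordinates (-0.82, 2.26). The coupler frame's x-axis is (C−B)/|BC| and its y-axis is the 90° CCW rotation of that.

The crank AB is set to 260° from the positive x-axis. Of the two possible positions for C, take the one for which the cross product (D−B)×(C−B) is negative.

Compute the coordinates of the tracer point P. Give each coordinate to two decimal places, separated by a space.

-1.08 -0.62

A=(0,0), D=(5.00,0)
B = A + 3.00·(cos260°, sin260°) = (-0.5209, -2.9544)
|BD| = 6.2617
circle(B,7.00) ∩ circle(D,4.00): a=5.7659, h=3.9692
  candidates: C₊=(2.6901,3.2656) cross=24.854; C₋=(6.4356,-3.7335) cross=-24.854
  mode - wants cross < 0 → take C=(6.4356,-3.7335) (cross=-24.854)
ex = (C−B)/|BC| = (0.9938,-0.1113); ey = (0.1113,0.9938)
P = B + -0.82·ex + 2.26·ey = (-1.0843,-0.6172)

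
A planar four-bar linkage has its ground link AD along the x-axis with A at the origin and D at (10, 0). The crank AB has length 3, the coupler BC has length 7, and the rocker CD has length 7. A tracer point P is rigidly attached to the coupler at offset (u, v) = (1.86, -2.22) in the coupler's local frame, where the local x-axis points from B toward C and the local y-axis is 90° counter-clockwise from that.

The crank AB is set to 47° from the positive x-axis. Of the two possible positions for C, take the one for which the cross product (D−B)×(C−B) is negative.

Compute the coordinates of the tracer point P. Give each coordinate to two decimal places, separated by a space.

A=(0,0), D=(10.00,0)
B = A + 3.00·(cos47°, sin47°) = (2.0460, 2.1941)
|BD| = 8.2511
circle(B,7.00) ∩ circle(D,7.00): a=4.1255, h=5.6551
  candidates: C₊=(7.5268,6.5485) cross=46.660; C₋=(4.5192,-4.3545) cross=-46.660
  mode - wants cross < 0 → take C=(4.5192,-4.3545) (cross=-46.660)
ex = (C−B)/|BC| = (0.3533,-0.9355); ey = (0.9355,0.3533)
P = B + 1.86·ex + -2.22·ey = (0.6264,-0.3303)

0.63 -0.33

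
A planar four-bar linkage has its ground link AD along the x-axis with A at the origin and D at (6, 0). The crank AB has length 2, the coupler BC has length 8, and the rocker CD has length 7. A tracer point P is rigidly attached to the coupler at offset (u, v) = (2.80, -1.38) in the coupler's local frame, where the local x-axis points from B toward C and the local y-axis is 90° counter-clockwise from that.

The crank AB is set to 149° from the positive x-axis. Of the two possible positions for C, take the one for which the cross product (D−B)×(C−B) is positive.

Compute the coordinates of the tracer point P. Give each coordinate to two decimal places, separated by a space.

A=(0,0), D=(6.00,0)
B = A + 2.00·(cos149°, sin149°) = (-1.7143, 1.0301)
|BD| = 7.7828
circle(B,8.00) ∩ circle(D,7.00): a=4.8551, h=6.3583
  candidates: C₊=(3.9396,6.6899) cross=49.486; C₋=(2.2565,-5.9149) cross=-49.486
  mode + wants cross > 0 → take C=(3.9396,6.6899) (cross=49.486)
ex = (C−B)/|BC| = (0.7067,0.7075); ey = (-0.7075,0.7067)
P = B + 2.80·ex + -1.38·ey = (1.2408,2.0357)

1.24 2.04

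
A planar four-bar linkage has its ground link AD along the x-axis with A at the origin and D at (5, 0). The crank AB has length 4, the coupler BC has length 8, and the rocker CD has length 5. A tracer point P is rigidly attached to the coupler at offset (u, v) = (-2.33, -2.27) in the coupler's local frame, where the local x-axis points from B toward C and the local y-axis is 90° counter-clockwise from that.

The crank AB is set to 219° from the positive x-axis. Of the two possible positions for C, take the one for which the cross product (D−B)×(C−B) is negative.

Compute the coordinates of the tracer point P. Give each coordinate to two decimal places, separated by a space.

A=(0,0), D=(5.00,0)
B = A + 4.00·(cos219°, sin219°) = (-3.1086, -2.5173)
|BD| = 8.4903
circle(B,8.00) ∩ circle(D,5.00): a=6.5419, h=4.6047
  candidates: C₊=(1.7739,3.8200) cross=39.096; C₋=(4.5044,-4.9754) cross=-39.096
  mode - wants cross < 0 → take C=(4.5044,-4.9754) (cross=-39.096)
ex = (C−B)/|BC| = (0.9516,-0.3073); ey = (0.3073,0.9516)
P = B + -2.33·ex + -2.27·ey = (-6.0234,-3.9615)

-6.02 -3.96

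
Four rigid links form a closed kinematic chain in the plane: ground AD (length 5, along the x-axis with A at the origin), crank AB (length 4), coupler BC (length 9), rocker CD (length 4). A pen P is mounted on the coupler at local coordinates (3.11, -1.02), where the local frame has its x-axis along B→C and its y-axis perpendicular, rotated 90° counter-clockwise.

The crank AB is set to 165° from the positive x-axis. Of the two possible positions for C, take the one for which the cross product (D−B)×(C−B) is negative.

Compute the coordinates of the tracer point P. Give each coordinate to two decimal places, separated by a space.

-1.79 -1.49

A=(0,0), D=(5.00,0)
B = A + 4.00·(cos165°, sin165°) = (-3.8637, 1.0353)
|BD| = 8.9240
circle(B,9.00) ∩ circle(D,4.00): a=8.1039, h=3.9150
  candidates: C₊=(4.6396,3.9837) cross=34.938; C₋=(3.7313,-3.7935) cross=-34.938
  mode - wants cross < 0 → take C=(3.7313,-3.7935) (cross=-34.938)
ex = (C−B)/|BC| = (0.8439,-0.5365); ey = (0.5365,0.8439)
P = B + 3.11·ex + -1.02·ey = (-1.7865,-1.4941)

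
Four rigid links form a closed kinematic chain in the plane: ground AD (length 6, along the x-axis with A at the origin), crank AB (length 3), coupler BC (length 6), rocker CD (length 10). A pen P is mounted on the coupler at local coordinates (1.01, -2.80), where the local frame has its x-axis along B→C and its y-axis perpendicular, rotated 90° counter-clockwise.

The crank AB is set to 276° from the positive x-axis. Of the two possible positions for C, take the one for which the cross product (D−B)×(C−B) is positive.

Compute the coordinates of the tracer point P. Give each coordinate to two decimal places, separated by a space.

1.59 -0.29

A=(0,0), D=(6.00,0)
B = A + 3.00·(cos276°, sin276°) = (0.3136, -2.9836)
|BD| = 6.4216
circle(B,6.00) ∩ circle(D,10.00): a=-1.7724, h=5.7322
  candidates: C₊=(-3.9192,1.2689) cross=36.810; C₋=(1.4074,-8.8830) cross=-36.810
  mode + wants cross > 0 → take C=(-3.9192,1.2689) (cross=36.810)
ex = (C−B)/|BC| = (-0.7055,0.7088); ey = (-0.7088,-0.7055)
P = B + 1.01·ex + -2.80·ey = (1.5856,-0.2924)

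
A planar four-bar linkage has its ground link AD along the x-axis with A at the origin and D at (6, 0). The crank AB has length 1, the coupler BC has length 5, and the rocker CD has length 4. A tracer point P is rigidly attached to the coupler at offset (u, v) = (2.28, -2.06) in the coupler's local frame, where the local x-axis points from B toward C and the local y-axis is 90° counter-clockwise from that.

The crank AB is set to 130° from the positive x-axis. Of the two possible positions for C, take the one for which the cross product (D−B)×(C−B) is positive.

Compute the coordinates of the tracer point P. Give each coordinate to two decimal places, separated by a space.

A=(0,0), D=(6.00,0)
B = A + 1.00·(cos130°, sin130°) = (-0.6428, 0.7660)
|BD| = 6.6868
circle(B,5.00) ∩ circle(D,4.00): a=4.0164, h=2.9780
  candidates: C₊=(3.6883,3.2644) cross=19.914; C₋=(3.0060,-2.6525) cross=-19.914
  mode + wants cross > 0 → take C=(3.6883,3.2644) (cross=19.914)
ex = (C−B)/|BC| = (0.8662,0.4997); ey = (-0.4997,0.8662)
P = B + 2.28·ex + -2.06·ey = (2.3615,0.1209)

2.36 0.12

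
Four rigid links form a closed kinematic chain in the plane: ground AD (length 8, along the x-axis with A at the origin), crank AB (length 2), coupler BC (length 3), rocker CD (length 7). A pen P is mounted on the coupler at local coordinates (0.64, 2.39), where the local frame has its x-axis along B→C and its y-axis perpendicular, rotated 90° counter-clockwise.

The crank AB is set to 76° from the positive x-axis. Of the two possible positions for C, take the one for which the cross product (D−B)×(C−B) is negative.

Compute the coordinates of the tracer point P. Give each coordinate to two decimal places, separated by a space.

A=(0,0), D=(8.00,0)
B = A + 2.00·(cos76°, sin76°) = (0.4838, 1.9406)
|BD| = 7.7626
circle(B,3.00) ∩ circle(D,7.00): a=1.3049, h=2.7014
  candidates: C₊=(2.4226,4.2300) cross=20.970; C₋=(1.0720,-1.0012) cross=-20.970
  mode - wants cross < 0 → take C=(1.0720,-1.0012) (cross=-20.970)
ex = (C−B)/|BC| = (0.1960,-0.9806); ey = (0.9806,0.1960)
P = B + 0.64·ex + 2.39·ey = (2.9529,1.7816)

2.95 1.78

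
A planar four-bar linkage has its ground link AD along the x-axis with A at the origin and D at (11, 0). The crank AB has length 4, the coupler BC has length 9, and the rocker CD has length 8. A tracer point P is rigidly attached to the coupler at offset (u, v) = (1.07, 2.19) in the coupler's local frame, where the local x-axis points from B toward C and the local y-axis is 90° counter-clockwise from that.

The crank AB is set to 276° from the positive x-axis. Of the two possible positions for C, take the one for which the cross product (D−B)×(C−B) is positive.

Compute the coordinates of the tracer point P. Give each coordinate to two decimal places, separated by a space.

A=(0,0), D=(11.00,0)
B = A + 4.00·(cos276°, sin276°) = (0.4181, -3.9781)
|BD| = 11.3049
circle(B,9.00) ∩ circle(D,8.00): a=6.4044, h=6.3233
  candidates: C₊=(4.1877,4.1944) cross=71.485; C₋=(8.6380,-7.6433) cross=-71.485
  mode + wants cross > 0 → take C=(4.1877,4.1944) (cross=71.485)
ex = (C−B)/|BC| = (0.4188,0.9081); ey = (-0.9081,0.4188)
P = B + 1.07·ex + 2.19·ey = (-1.1224,-2.0892)

-1.12 -2.09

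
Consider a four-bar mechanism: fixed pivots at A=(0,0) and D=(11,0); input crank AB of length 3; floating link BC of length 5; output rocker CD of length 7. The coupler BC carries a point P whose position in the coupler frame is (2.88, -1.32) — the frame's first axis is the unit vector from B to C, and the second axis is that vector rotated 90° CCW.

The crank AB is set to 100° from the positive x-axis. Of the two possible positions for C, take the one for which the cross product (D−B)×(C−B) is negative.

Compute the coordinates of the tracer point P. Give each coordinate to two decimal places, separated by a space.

1.60 0.60

A=(0,0), D=(11.00,0)
B = A + 3.00·(cos100°, sin100°) = (-0.5209, 2.9544)
|BD| = 11.8937
circle(B,5.00) ∩ circle(D,7.00): a=4.9379, h=0.7854
  candidates: C₊=(4.4573,2.4886) cross=9.341; C₋=(4.0671,0.9670) cross=-9.341
  mode - wants cross < 0 → take C=(4.0671,0.9670) (cross=-9.341)
ex = (C−B)/|BC| = (0.9176,-0.3975); ey = (0.3975,0.9176)
P = B + 2.88·ex + -1.32·ey = (1.5971,0.5984)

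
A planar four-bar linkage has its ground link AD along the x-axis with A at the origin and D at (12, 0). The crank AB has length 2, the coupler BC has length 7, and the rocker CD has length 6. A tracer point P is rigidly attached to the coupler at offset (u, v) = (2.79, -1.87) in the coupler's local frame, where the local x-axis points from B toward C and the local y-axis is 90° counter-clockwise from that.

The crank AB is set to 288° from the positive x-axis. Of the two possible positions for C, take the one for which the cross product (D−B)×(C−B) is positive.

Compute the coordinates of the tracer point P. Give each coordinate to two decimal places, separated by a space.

3.98 -1.85

A=(0,0), D=(12.00,0)
B = A + 2.00·(cos288°, sin288°) = (0.6180, -1.9021)
|BD| = 11.5398
circle(B,7.00) ∩ circle(D,6.00): a=6.3332, h=2.9818
  candidates: C₊=(6.3731,2.0828) cross=34.409; C₋=(7.3561,-3.7992) cross=-34.409
  mode + wants cross > 0 → take C=(6.3731,2.0828) (cross=34.409)
ex = (C−B)/|BC| = (0.8222,0.5693); ey = (-0.5693,0.8222)
P = B + 2.79·ex + -1.87·ey = (3.9764,-1.8513)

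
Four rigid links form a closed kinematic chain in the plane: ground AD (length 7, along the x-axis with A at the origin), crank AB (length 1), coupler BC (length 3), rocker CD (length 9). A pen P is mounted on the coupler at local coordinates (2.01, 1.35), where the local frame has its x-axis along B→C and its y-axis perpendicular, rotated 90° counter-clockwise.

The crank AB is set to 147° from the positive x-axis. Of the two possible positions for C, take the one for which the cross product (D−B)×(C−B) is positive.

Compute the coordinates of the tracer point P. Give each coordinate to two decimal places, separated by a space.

A=(0,0), D=(7.00,0)
B = A + 1.00·(cos147°, sin147°) = (-0.8387, 0.5446)
|BD| = 7.8576
circle(B,3.00) ∩ circle(D,9.00): a=-0.6528, h=2.9281
  candidates: C₊=(-1.2869,3.5110) cross=23.008; C₋=(-1.6928,-2.3312) cross=-23.008
  mode + wants cross > 0 → take C=(-1.2869,3.5110) (cross=23.008)
ex = (C−B)/|BC| = (-0.1494,0.9888); ey = (-0.9888,-0.1494)
P = B + 2.01·ex + 1.35·ey = (-2.4738,2.3304)

-2.47 2.33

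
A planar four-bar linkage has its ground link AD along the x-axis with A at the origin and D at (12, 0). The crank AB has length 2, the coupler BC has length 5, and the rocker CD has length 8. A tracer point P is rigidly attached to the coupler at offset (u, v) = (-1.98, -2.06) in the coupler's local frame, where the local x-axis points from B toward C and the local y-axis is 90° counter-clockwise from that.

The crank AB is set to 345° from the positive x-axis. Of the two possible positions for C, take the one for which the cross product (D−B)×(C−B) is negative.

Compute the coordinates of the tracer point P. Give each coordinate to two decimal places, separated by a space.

A=(0,0), D=(12.00,0)
B = A + 2.00·(cos345°, sin345°) = (1.9319, -0.5176)
|BD| = 10.0814
circle(B,5.00) ∩ circle(D,8.00): a=3.1065, h=3.9179
  candidates: C₊=(4.8331,3.5546) cross=39.498; C₋=(5.2354,-4.2708) cross=-39.498
  mode - wants cross < 0 → take C=(5.2354,-4.2708) (cross=-39.498)
ex = (C−B)/|BC| = (0.6607,-0.7506); ey = (0.7506,0.6607)
P = B + -1.98·ex + -2.06·ey = (-0.9227,-0.3924)

-0.92 -0.39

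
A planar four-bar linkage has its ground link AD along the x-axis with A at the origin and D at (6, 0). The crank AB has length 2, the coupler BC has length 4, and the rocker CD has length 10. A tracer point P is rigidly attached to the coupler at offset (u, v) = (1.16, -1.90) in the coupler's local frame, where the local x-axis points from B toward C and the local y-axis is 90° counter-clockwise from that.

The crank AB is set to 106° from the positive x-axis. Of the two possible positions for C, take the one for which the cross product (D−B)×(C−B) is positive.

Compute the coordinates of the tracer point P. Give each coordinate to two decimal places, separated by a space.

0.62 3.82

A=(0,0), D=(6.00,0)
B = A + 2.00·(cos106°, sin106°) = (-0.5513, 1.9225)
|BD| = 6.8275
circle(B,4.00) ∩ circle(D,10.00): a=-2.7378, h=2.9163
  candidates: C₊=(-2.3571,5.4917) cross=19.911; C₋=(-3.9995,-0.1048) cross=-19.911
  mode + wants cross > 0 → take C=(-2.3571,5.4917) (cross=19.911)
ex = (C−B)/|BC| = (-0.4515,0.8923); ey = (-0.8923,-0.4515)
P = B + 1.16·ex + -1.90·ey = (0.6204,3.8154)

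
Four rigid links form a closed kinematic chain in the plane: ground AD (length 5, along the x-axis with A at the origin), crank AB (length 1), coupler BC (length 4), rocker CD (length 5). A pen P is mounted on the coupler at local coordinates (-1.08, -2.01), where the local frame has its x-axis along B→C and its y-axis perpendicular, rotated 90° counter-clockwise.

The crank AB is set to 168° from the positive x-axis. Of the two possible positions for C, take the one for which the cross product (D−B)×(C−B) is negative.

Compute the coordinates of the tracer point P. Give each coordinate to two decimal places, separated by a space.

-3.25 0.06

A=(0,0), D=(5.00,0)
B = A + 1.00·(cos168°, sin168°) = (-0.9781, 0.2079)
|BD| = 5.9818
circle(B,4.00) ∩ circle(D,5.00): a=2.2386, h=3.3149
  candidates: C₊=(1.3743,3.4430) cross=19.829; C₋=(1.1439,-3.1828) cross=-19.829
  mode - wants cross < 0 → take C=(1.1439,-3.1828) (cross=-19.829)
ex = (C−B)/|BC| = (0.5305,-0.8477); ey = (0.8477,0.5305)
P = B + -1.08·ex + -2.01·ey = (-3.2549,0.0571)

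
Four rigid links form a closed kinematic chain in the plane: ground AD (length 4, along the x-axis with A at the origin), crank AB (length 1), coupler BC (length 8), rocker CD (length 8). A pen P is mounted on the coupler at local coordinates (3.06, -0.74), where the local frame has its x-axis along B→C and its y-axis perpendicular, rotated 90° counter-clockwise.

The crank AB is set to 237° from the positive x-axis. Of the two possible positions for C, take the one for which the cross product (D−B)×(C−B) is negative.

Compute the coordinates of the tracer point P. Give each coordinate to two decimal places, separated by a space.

A=(0,0), D=(4.00,0)
B = A + 1.00·(cos237°, sin237°) = (-0.5446, -0.8387)
|BD| = 4.6214
circle(B,8.00) ∩ circle(D,8.00): a=2.3107, h=7.6590
  candidates: C₊=(0.3377,7.1125) cross=35.395; C₋=(3.1176,-7.9512) cross=-35.395
  mode - wants cross < 0 → take C=(3.1176,-7.9512) (cross=-35.395)
ex = (C−B)/|BC| = (0.4578,-0.8891); ey = (0.8891,0.4578)
P = B + 3.06·ex + -0.74·ey = (0.1983,-3.8980)

0.20 -3.90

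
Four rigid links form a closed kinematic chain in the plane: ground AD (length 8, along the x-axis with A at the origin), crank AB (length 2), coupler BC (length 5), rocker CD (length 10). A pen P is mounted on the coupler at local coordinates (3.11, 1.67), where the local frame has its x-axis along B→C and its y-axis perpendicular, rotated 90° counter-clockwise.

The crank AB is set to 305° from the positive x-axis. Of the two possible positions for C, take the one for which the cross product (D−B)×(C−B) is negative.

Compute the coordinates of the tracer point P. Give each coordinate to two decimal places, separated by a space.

A=(0,0), D=(8.00,0)
B = A + 2.00·(cos305°, sin305°) = (1.1472, -1.6383)
|BD| = 7.0460
circle(B,5.00) ∩ circle(D,10.00): a=-1.7992, h=4.6651
  candidates: C₊=(-1.6875,2.4806) cross=32.870; C₋=(0.4820,-6.5939) cross=-32.870
  mode - wants cross < 0 → take C=(0.4820,-6.5939) (cross=-32.870)
ex = (C−B)/|BC| = (-0.1330,-0.9911); ey = (0.9911,-0.1330)
P = B + 3.11·ex + 1.67·ey = (2.3886,-4.9428)

2.39 -4.94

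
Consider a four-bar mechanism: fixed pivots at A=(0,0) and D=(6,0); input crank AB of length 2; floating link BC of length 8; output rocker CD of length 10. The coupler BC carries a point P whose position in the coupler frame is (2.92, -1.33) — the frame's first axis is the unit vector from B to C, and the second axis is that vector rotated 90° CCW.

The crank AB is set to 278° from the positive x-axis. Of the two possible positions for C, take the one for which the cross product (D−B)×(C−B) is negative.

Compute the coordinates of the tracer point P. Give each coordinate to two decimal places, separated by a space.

A=(0,0), D=(6.00,0)
B = A + 2.00·(cos278°, sin278°) = (0.2783, -1.9805)
|BD| = 6.0547
circle(B,8.00) ∩ circle(D,10.00): a=0.0545, h=7.9998
  candidates: C₊=(-2.2869,5.5970) cross=48.437; C₋=(2.9466,-9.5224) cross=-48.437
  mode - wants cross < 0 → take C=(2.9466,-9.5224) (cross=-48.437)
ex = (C−B)/|BC| = (0.3335,-0.9427); ey = (0.9427,0.3335)
P = B + 2.92·ex + -1.33·ey = (-0.0016,-5.1769)

-0.00 -5.18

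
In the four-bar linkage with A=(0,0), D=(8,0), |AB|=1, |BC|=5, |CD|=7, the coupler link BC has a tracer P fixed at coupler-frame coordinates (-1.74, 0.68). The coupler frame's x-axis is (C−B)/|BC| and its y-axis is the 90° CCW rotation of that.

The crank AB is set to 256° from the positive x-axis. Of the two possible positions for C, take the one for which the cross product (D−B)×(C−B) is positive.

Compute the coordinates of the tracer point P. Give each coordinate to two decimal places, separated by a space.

A=(0,0), D=(8.00,0)
B = A + 1.00·(cos256°, sin256°) = (-0.2419, -0.9703)
|BD| = 8.2988
circle(B,5.00) ∩ circle(D,7.00): a=2.7034, h=4.2061
  candidates: C₊=(1.9512,3.5231) cross=34.906; C₋=(2.9347,-4.8315) cross=-34.906
  mode + wants cross > 0 → take C=(1.9512,3.5231) (cross=34.906)
ex = (C−B)/|BC| = (0.4386,0.8987); ey = (-0.8987,0.4386)
P = B + -1.74·ex + 0.68·ey = (-1.6162,-2.2357)

-1.62 -2.24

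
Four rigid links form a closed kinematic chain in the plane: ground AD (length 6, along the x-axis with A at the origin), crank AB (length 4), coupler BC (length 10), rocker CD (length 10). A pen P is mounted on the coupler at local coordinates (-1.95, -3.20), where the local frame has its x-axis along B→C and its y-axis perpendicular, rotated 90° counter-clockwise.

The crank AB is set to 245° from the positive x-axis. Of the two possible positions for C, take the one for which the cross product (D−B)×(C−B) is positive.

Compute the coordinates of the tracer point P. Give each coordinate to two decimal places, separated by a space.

A=(0,0), D=(6.00,0)
B = A + 4.00·(cos245°, sin245°) = (-1.6905, -3.6252)
|BD| = 8.5021
circle(B,10.00) ∩ circle(D,10.00): a=4.2510, h=9.0514
  candidates: C₊=(-1.7047,6.3748) cross=76.956; C₋=(6.0142,-10.0000) cross=-76.956
  mode + wants cross > 0 → take C=(-1.7047,6.3748) (cross=76.956)
ex = (C−B)/|BC| = (-0.0014,1.0000); ey = (-1.0000,-0.0014)
P = B + -1.95·ex + -3.20·ey = (1.5123,-5.5707)

1.51 -5.57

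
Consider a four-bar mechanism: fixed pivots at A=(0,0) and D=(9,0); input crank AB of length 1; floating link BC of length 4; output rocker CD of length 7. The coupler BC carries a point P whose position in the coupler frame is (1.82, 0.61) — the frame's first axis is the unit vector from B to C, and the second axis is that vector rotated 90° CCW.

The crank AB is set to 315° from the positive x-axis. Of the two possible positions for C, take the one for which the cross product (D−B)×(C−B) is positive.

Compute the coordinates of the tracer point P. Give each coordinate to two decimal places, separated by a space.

A=(0,0), D=(9.00,0)
B = A + 1.00·(cos315°, sin315°) = (0.7071, -0.7071)
|BD| = 8.3230
circle(B,4.00) ∩ circle(D,7.00): a=2.1790, h=3.3544
  candidates: C₊=(2.5933,2.8203) cross=27.918; C₋=(3.1632,-3.8642) cross=-27.918
  mode + wants cross > 0 → take C=(2.5933,2.8203) (cross=27.918)
ex = (C−B)/|BC| = (0.4715,0.8818); ey = (-0.8818,0.4715)
P = B + 1.82·ex + 0.61·ey = (1.0274,1.1855)

1.03 1.19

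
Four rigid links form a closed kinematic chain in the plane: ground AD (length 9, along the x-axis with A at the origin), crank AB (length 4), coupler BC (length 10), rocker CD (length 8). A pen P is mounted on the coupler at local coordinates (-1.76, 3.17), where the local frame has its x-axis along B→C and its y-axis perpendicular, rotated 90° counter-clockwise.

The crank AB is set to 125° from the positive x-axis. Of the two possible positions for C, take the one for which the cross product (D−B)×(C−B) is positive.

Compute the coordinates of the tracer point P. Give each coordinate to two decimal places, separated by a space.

A=(0,0), D=(9.00,0)
B = A + 4.00·(cos125°, sin125°) = (-2.2943, 3.2766)
|BD| = 11.7600
circle(B,10.00) ∩ circle(D,8.00): a=7.4106, h=6.7144
  candidates: C₊=(6.6936,7.6603) cross=78.961; C₋=(2.9521,-5.2367) cross=-78.961
  mode + wants cross > 0 → take C=(6.6936,7.6603) (cross=78.961)
ex = (C−B)/|BC| = (0.8988,0.4384); ey = (-0.4384,0.8988)
P = B + -1.76·ex + 3.17·ey = (-5.2658,5.3542)

-5.27 5.35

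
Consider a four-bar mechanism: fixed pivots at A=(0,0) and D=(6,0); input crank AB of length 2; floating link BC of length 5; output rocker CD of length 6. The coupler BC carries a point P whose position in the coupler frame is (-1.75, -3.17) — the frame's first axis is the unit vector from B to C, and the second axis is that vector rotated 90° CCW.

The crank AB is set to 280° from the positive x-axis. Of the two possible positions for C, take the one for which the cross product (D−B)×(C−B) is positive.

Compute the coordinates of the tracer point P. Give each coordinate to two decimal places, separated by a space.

3.34 -4.00

A=(0,0), D=(6.00,0)
B = A + 2.00·(cos280°, sin280°) = (0.3473, -1.9696)
|BD| = 5.9860
circle(B,5.00) ∩ circle(D,6.00): a=2.0742, h=4.5495
  candidates: C₊=(0.8091,3.0090) cross=27.233; C₋=(3.8029,-5.5833) cross=-27.233
  mode + wants cross > 0 → take C=(0.8091,3.0090) (cross=27.233)
ex = (C−B)/|BC| = (0.0924,0.9957); ey = (-0.9957,0.0924)
P = B + -1.75·ex + -3.17·ey = (3.3421,-4.0049)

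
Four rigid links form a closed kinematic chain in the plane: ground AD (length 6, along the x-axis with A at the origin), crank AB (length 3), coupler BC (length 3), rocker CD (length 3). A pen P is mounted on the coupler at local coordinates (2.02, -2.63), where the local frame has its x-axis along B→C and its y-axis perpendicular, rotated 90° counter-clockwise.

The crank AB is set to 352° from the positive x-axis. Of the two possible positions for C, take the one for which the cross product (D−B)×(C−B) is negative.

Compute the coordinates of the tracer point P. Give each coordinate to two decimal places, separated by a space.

2.17 -3.64

A=(0,0), D=(6.00,0)
B = A + 3.00·(cos352°, sin352°) = (2.9708, -0.4175)
|BD| = 3.0578
circle(B,3.00) ∩ circle(D,3.00): a=1.5289, h=2.5812
  candidates: C₊=(4.1330,2.3482) cross=7.893; C₋=(4.8378,-2.7658) cross=-7.893
  mode - wants cross < 0 → take C=(4.8378,-2.7658) (cross=-7.893)
ex = (C−B)/|BC| = (0.6223,-0.7827); ey = (0.7827,0.6223)
P = B + 2.02·ex + -2.63·ey = (2.1693,-3.6354)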